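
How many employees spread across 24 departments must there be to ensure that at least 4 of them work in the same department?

73

There are 24 departments acting as pigeonholes.
With 24 × 3 = 72 employees we could place exactly 3 in each, with no class reaching 4.
One more forces some class to hold 4, so 72 + 1 = 73.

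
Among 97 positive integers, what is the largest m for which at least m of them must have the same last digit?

If each of the 10 possible last digits held at most 9, the total would be at most 10 × 9 = 90 < 97, a contradiction.
So at least one holds ⌈97/10⌉ = 10.

10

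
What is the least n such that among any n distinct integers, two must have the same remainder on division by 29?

Two integers differ by a multiple of 29 exactly when they share a remainder mod 29.
There are 29 residue classes mod 29, so 29 integers can all lie in distinct classes.
One more integer must repeat a residue, giving a difference divisible by 29. So n = 29 + 1 = 30.

30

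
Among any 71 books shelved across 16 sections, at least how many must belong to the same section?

5

If each of the 16 sections held at most 4, the total would be at most 16 × 4 = 64 < 71, a contradiction.
So at least one holds ⌈71/16⌉ = 5.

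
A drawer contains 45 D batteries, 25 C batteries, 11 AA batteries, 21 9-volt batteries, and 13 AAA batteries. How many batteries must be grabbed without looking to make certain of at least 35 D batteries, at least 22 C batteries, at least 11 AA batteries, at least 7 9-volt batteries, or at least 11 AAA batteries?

The worst case stops just short of every target: 34 D, 21 C, 10 AA, 6 9-volt, 10 AAA — 34 + 21 + 10 + 6 + 10 = 81 batteries.
One more battery must push some type to its target, so 81 + 1 = 82.

82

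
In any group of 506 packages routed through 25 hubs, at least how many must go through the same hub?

The 506 packages fall into 25 hubs.
If each of the 25 hubs held at most 20, the total would be at most 25 × 20 = 500 < 506, a contradiction.
So at least one holds ⌈506/25⌉ = 21.

21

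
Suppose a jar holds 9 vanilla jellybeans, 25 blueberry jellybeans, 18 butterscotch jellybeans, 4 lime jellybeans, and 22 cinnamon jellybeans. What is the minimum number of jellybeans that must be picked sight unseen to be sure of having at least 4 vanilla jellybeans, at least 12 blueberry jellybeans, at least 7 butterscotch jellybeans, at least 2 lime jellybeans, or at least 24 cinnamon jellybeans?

The worst case stops just short of every target: 3 vanilla, 11 blueberry, 6 butterscotch, 1 lime, all 22 cinnamon — 3 + 11 + 6 + 1 + 22 = 43 jellybeans.
One more jellybean must push some flavor to its target, so 43 + 1 = 44.

44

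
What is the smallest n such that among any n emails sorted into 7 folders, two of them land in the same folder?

8

There are 7 folders acting as pigeonholes.
With 7 emails we could place one in each, avoiding any repeat.
One more forces some class to hold 2, so 7 + 1 = 8.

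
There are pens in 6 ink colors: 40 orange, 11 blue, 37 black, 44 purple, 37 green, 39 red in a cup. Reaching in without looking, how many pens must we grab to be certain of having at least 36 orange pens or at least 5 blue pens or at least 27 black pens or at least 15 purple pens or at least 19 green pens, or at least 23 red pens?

120

The worst case stops just short of every target: 35 orange, 4 blue, 26 black, 14 purple, 18 green, 22 red — 35 + 4 + 26 + 14 + 18 + 22 = 119 pens.
One more pen must push some ink color to its target, so 119 + 1 = 120.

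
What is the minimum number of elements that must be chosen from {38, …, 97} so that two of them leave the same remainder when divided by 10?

Group the integers by remainder mod 10; there are 10 residue classes, each nonempty in this range.
Choosing one from each class (10 integers) avoids any shared remainder.
One more choice must repeat a class, so two differ by a multiple of 10. Hence 10 + 1 = 11.

11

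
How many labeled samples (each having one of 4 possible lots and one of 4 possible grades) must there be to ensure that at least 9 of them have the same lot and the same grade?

129

There are 4 × 4 = 16 (lot, grade) combinations acting as pigeonholes.
With 16 × 8 = 128 labeled samples we could place exactly 8 in each, with no (lot, grade) pair reaching 9.
One more forces some (lot, grade) pair to hold 9, so 128 + 1 = 129.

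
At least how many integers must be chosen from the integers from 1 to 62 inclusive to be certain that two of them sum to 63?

32

Partition {1, …, 62} into 31 pairs: {1,62}, {2,61}, …, {31,32}.
Choosing 31 integers — say the integers 1 through 31 — takes one from each pair and avoids the property.
Choosing 32 forces two into the same pair by pigeonhole, and those sum to 63. So 32.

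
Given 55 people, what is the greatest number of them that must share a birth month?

The 55 people fall into 12 months of the year.
If each of the 12 months of the year held at most 4, the total would be at most 12 × 4 = 48 < 55, a contradiction.
So at least one holds ⌈55/12⌉ = 5.

5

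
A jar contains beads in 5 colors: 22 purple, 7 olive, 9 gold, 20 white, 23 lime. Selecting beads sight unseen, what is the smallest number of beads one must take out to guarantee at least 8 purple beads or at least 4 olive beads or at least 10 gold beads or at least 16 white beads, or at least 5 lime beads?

39

Each of the 5 colors has its own threshold; avoid all of them simultaneously.
The worst case stops just short of every target: 7 purple, 3 olive, 9 gold, 15 white, 4 lime — 7 + 3 + 9 + 15 + 4 = 38 beads.
One more bead must push some color to its target, so 38 + 1 = 39.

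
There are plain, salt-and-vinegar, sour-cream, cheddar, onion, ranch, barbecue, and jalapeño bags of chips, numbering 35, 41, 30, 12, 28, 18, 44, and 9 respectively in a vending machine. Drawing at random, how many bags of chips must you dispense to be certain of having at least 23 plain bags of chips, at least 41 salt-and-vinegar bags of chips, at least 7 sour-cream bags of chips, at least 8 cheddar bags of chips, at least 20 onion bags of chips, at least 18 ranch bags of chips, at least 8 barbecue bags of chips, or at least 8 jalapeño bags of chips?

126

Each of the 8 flavors has its own threshold; avoid all of them simultaneously.
The worst case stops just short of every target: 22 plain, 40 salt-and-vinegar, 6 sour-cream, 7 cheddar, 19 onion, 17 ranch, 7 barbecue, 7 jalapeño — 22 + 40 + 6 + 7 + 19 + 17 + 7 + 7 = 125 bags of chips.
One more bag of chips must push some flavor to its target, so 125 + 1 = 126.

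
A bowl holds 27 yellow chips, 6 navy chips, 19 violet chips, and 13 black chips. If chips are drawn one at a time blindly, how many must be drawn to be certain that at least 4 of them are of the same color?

The worst case takes 3 chips of each color without reaching 4 of any: 4 × 3 = 12.
The next chip must bring some color to 4, so 12 + 1 = 13.

13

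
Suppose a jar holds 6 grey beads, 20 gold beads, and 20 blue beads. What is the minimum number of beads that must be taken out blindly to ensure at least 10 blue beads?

The worst case draws every non-blue bead first: 6 + 20 = 26.
The next 10 draws are then forced to be blue, giving 26 + 10 = 36.

36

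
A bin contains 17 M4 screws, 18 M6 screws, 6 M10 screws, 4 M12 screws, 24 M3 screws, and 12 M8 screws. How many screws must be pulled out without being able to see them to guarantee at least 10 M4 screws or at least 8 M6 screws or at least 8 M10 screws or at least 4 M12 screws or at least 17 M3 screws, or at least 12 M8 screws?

53

Each of the 6 sizes has its own threshold; avoid all of them simultaneously.
The worst case stops just short of every target: 9 M4, 7 M6, all 6 M10, 3 M12, 16 M3, 11 M8 — 9 + 7 + 6 + 3 + 16 + 11 = 52 screws.
One more screw must push some size to its target, so 52 + 1 = 53.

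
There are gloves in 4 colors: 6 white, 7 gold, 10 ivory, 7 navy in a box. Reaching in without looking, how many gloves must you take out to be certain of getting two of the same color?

The worst case takes 1 glove of each color without reaching 2 of any: 4 × 1 = 4.
The next glove must bring some color to 2, so 4 + 1 = 5.

5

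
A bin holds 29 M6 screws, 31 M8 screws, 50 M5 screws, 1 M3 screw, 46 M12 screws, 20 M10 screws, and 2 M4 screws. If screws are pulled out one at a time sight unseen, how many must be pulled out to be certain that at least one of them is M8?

149

To avoid M8 screws as long as possible, exhaust the other 6 sizes first.
The worst case draws every non-M8 screw first: 29 + 50 + 1 + 46 + 20 + 2 = 148.
The next draw is then forced to be M8, giving 148 + 1 = 149.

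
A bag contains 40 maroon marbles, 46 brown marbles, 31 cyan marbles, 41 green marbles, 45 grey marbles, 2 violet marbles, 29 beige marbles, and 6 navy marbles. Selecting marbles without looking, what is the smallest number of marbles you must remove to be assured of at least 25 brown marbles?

The worst case draws every non-brown marble first: 40 + 31 + 41 + 45 + 2 + 29 + 6 = 194.
The next 25 draws are then forced to be brown, giving 194 + 25 = 219.

219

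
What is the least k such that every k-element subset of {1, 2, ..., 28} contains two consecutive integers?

Partition {1, …, 28} into 14 pairs: {1,2}, {3,4}, …, {27,28}.
Choosing 14 integers — say the 14 even numbers 2, 4, …, 28 — takes one from each pair and avoids the property.
Choosing 15 forces two into the same pair by pigeonhole, and those are consecutive. So 15.

15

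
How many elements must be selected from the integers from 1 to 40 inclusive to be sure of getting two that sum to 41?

Partition {1, …, 40} into 20 pairs: {1,40}, {2,39}, …, {20,21}.
Choosing 20 integers — say the integers 1 through 20 — takes one from each pair and avoids the property.
Choosing 21 forces two into the same pair by pigeonhole, and those sum to 41. So 21.

21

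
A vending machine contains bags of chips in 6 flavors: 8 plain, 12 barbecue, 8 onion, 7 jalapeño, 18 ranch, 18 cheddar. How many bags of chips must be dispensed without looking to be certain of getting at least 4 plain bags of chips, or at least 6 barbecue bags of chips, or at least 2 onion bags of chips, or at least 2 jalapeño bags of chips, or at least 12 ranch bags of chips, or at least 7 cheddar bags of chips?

28

The worst case stops just short of every target: 3 plain, 5 barbecue, 1 onion, 1 jalapeño, 11 ranch, 6 cheddar — 3 + 5 + 1 + 1 + 11 + 6 = 27 bags of chips.
One more bag of chips must push some flavor to its target, so 27 + 1 = 28.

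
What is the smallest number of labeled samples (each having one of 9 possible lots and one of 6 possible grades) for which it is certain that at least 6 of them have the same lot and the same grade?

271

There are 9 × 6 = 54 (lot, grade) combinations acting as pigeonholes.
With 54 × 5 = 270 labeled samples we could place exactly 5 in each, with no (lot, grade) pair reaching 6.
One more forces some (lot, grade) pair to hold 6, so 270 + 1 = 271.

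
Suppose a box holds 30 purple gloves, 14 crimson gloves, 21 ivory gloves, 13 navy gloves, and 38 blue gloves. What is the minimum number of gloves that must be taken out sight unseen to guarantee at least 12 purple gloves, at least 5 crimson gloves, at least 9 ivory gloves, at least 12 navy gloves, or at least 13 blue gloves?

47

The worst case stops just short of every target: 11 purple, 4 crimson, 8 ivory, 11 navy, 12 blue — 11 + 4 + 8 + 11 + 12 = 46 gloves.
One more glove must push some color to its target, so 46 + 1 = 47.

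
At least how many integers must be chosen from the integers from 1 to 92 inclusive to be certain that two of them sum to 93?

47

Partition {1, …, 92} into 46 pairs: {1,92}, {2,91}, …, {46,47}.
Choosing 46 integers — say the integers 1 through 46 — takes one from each pair and avoids the property.
Choosing 47 forces two into the same pair by pigeonhole, and those sum to 93. So 47.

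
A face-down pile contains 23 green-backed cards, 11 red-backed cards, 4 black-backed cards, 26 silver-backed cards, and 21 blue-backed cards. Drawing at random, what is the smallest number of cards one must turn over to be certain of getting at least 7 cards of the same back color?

In the worst case we take at most 6 of each back color, but all 4 black-backed (fewer than 6), giving 6 + 6 + 4 + 6 + 6 = 28.
One more card then forces some back color to 7, so 28 + 1 = 29.

29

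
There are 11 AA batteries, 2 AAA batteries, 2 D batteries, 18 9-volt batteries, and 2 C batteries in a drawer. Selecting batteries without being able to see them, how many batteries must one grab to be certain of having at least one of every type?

The hardest type to obtain is AAA: we could draw every other battery first — 35 − 2 = 33 batteries — without a single AAA one.
The next draw must be AAA, so 33 + 1 = 34.

34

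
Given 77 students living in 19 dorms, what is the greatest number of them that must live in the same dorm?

5

If each of the 19 dorms held at most 4, the total would be at most 19 × 4 = 76 < 77, a contradiction.
So at least one holds ⌈77/19⌉ = 5.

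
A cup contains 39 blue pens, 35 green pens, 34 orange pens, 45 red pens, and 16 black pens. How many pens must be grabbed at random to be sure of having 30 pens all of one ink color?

133

In the worst case we take at most 29 of each ink color, but all 16 black (fewer than 29), giving 29 + 29 + 29 + 29 + 16 = 132.
One more pen then forces some ink color to 30, so 132 + 1 = 133.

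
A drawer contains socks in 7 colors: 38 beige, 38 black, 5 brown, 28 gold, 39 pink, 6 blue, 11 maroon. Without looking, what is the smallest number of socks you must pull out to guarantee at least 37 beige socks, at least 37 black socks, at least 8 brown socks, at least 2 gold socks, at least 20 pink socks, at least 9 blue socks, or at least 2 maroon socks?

105

Each of the 7 colors has its own threshold; avoid all of them simultaneously.
The worst case stops just short of every target: 36 beige, 36 black, all 5 brown, 1 gold, 19 pink, all 6 blue, 1 maroon — 36 + 36 + 5 + 1 + 19 + 6 + 1 = 104 socks.
One more sock must push some color to its target, so 104 + 1 = 105.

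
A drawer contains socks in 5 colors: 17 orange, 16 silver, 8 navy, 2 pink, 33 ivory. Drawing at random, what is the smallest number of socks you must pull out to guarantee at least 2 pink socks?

76

To avoid pink socks as long as possible, exhaust the other 4 colors first.
The worst case draws every non-pink sock first: 17 + 16 + 8 + 33 = 74.
The next 2 draws are then forced to be pink, giving 74 + 2 = 76.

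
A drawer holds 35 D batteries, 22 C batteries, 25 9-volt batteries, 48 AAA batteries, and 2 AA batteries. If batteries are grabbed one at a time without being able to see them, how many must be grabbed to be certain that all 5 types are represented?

The hardest type to obtain is AA: we could draw every other battery first — 132 − 2 = 130 batteries — without a single AA one.
The next draw must be AA, so 130 + 1 = 131.

131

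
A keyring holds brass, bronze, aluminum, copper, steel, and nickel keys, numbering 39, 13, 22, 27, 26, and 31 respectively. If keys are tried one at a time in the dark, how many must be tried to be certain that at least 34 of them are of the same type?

153

In the worst case we take at most 33 of each type, but all 13 bronze, all 22 aluminum, all 27 copper, all 26 steel, and all 31 nickel (fewer than 33), giving 33 + 13 + 22 + 27 + 26 + 31 = 152.
One more key then forces some type to 34, so 152 + 1 = 153.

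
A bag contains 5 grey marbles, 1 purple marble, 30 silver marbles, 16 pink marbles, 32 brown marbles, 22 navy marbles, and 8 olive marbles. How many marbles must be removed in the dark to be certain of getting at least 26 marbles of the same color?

In the worst case we take at most 25 of each color, but all 5 grey, all 1 purple, all 16 pink, all 22 navy, and all 8 olive (fewer than 25), giving 5 + 1 + 25 + 16 + 25 + 22 + 8 = 102.
One more marble then forces some color to 26, so 102 + 1 = 103.

103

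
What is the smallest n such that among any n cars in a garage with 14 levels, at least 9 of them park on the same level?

113

There are 14 levels acting as pigeonholes.
With 14 × 8 = 112 cars we could place exactly 8 in each, with no class reaching 9.
One more forces some class to hold 9, so 112 + 1 = 113.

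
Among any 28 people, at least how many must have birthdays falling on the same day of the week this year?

4

If each of the 7 days of the week held at most 3, the total would be at most 7 × 3 = 21 < 28, a contradiction.
So at least one holds ⌈28/7⌉ = 4.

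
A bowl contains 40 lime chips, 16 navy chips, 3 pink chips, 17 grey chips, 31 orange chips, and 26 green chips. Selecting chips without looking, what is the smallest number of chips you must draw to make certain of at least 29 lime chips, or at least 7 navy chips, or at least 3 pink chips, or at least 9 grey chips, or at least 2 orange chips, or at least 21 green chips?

Each of the 6 colors has its own threshold; avoid all of them simultaneously.
The worst case stops just short of every target: 28 lime, 6 navy, 2 pink, 8 grey, 1 orange, 20 green — 28 + 6 + 2 + 8 + 1 + 20 = 65 chips.
One more chip must push some color to its target, so 65 + 1 = 66.

66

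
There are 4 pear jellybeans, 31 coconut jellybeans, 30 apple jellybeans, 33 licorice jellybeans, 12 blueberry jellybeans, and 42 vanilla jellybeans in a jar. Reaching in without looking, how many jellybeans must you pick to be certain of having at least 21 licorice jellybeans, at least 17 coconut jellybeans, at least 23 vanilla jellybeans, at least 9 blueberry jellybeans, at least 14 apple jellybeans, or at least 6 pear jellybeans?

The worst case stops just short of every target: all 4 pear, 16 coconut, 13 apple, 20 licorice, 8 blueberry, 22 vanilla — 4 + 16 + 13 + 20 + 8 + 22 = 83 jellybeans.
One more jellybean must push some flavor to its target, so 83 + 1 = 84.

84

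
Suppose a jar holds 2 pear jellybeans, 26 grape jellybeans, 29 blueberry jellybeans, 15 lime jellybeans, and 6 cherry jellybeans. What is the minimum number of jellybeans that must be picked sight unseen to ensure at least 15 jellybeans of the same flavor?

51

Treat the 5 flavors as pigeonholes.
In the worst case we take at most 14 of each flavor, but all 2 pear and all 6 cherry (fewer than 14), giving 2 + 14 + 14 + 14 + 6 = 50.
One more jellybean then forces some flavor to 15, so 50 + 1 = 51.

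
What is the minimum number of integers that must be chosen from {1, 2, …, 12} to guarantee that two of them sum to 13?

Partition {1, …, 12} into 6 pairs: {1,12}, {2,11}, …, {6,7}.
Choosing 6 integers — say the integers 1 through 6 — takes one from each pair and avoids the property.
Choosing 7 forces two into the same pair by pigeonhole, and those sum to 13. So 7.

7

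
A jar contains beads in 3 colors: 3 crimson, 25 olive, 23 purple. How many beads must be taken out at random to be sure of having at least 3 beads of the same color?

7

Treat the 3 colors as pigeonholes.
The worst case takes 2 beads of each color without reaching 3 of any: 3 × 2 = 6.
The next bead must bring some color to 3, so 6 + 1 = 7.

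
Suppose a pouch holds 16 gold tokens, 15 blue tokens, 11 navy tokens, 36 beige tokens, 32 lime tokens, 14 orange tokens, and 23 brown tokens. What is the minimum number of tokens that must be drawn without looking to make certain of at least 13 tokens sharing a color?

84

In the worst case we take at most 12 of each color, but all 11 navy (fewer than 12), giving 12 + 12 + 11 + 12 + 12 + 12 + 12 = 83.
One more token then forces some color to 13, so 83 + 1 = 84.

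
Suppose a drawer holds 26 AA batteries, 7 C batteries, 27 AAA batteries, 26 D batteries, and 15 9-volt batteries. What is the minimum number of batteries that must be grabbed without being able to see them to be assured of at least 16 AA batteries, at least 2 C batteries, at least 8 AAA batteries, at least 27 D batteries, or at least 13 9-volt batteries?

The worst case stops just short of every target: 15 AA, 1 C, 7 AAA, 26 D, 12 9-volt — 15 + 1 + 7 + 26 + 12 = 61 batteries.
One more battery must push some type to its target, so 61 + 1 = 62.

62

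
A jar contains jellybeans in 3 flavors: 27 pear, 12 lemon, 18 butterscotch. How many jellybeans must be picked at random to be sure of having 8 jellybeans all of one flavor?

22

The worst case takes 7 jellybeans of each flavor without reaching 8 of any: 3 × 7 = 21.
The next jellybean must bring some flavor to 8, so 21 + 1 = 22.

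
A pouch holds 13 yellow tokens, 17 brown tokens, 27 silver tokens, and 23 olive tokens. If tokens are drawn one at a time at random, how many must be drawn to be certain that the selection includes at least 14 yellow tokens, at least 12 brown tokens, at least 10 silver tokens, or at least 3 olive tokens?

36

Each of the 4 colors has its own threshold; avoid all of them simultaneously.
The worst case stops just short of every target: 13 yellow, 11 brown, 9 silver, 2 olive — 13 + 11 + 9 + 2 = 35 tokens.
One more token must push some color to its target, so 35 + 1 = 36.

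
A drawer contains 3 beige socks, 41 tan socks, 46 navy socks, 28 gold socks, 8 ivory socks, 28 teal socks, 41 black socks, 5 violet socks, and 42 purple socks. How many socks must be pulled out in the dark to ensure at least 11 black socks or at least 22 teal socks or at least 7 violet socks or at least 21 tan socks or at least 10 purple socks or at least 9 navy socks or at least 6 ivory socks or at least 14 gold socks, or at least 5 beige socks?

95

The worst case stops just short of every target: all 3 beige, 20 tan, 8 navy, 13 gold, 5 ivory, 21 teal, 10 black, all 5 violet, 9 purple — 3 + 20 + 8 + 13 + 5 + 21 + 10 + 5 + 9 = 94 socks.
One more sock must push some color to its target, so 94 + 1 = 95.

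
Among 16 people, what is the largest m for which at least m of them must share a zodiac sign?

The 16 people fall into 12 zodiac signs.
If each of the 12 zodiac signs held at most 1, the total would be at most 12 × 1 = 12 < 16, a contradiction.
So at least one holds ⌈16/12⌉ = 2.

2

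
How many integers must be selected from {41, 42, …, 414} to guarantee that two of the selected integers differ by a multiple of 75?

76

Use the pigeonhole principle on residue classes: group the integers by remainder mod 75; there are 75 residue classes, each nonempty in this range.
Choosing one from each class (75 integers) avoids any shared remainder.
One more choice must repeat a class, so two differ by a multiple of 75. Hence 75 + 1 = 76.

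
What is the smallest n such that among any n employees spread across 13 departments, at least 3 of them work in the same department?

There are 13 departments acting as pigeonholes.
With 13 × 2 = 26 employees we could place exactly 2 in each, with no class reaching 3.
One more forces some class to hold 3, so 26 + 1 = 27.

27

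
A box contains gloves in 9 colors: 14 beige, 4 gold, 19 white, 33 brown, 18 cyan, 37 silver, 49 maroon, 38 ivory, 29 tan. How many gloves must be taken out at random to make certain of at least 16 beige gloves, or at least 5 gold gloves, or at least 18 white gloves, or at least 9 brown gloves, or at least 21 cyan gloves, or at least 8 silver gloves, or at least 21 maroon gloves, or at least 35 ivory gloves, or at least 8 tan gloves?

The worst case stops just short of every target: all 14 beige, 4 gold, 17 white, 8 brown, all 18 cyan, 7 silver, 20 maroon, 34 ivory, 7 tan — 14 + 4 + 17 + 8 + 18 + 7 + 20 + 34 + 7 = 129 gloves.
One more glove must push some color to its target, so 129 + 1 = 130.

130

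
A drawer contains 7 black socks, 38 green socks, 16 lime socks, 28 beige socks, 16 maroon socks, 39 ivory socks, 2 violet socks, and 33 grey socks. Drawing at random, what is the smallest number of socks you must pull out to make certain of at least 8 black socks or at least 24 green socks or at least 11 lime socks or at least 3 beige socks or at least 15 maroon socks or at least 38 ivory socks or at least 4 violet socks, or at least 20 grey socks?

The worst case stops just short of every target: 7 black, 23 green, 10 lime, 2 beige, 14 maroon, 37 ivory, all 2 violet, 19 grey — 7 + 23 + 10 + 2 + 14 + 37 + 2 + 19 = 114 socks.
One more sock must push some color to its target, so 114 + 1 = 115.

115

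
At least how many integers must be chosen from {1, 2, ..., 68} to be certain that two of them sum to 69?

35

Partition {1, …, 68} into 34 pairs: {1,68}, {2,67}, …, {34,35}.
Choosing 34 integers — say the integers 1 through 34 — takes one from each pair and avoids the property.
Choosing 35 forces two into the same pair by pigeonhole, and those sum to 69. So 35.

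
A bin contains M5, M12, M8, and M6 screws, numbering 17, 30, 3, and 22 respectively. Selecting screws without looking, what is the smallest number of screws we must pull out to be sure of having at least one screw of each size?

The hardest size to obtain is M8: we could draw every other screw first — 72 − 3 = 69 screws — without a single M8 one.
The next draw must be M8, so 69 + 1 = 70.

70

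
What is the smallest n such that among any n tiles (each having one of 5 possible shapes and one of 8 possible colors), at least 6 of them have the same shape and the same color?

There are 5 × 8 = 40 (shape, color) combinations acting as pigeonholes.
With 40 × 5 = 200 tiles we could place exactly 5 in each, with no (shape, color) pair reaching 6.
One more forces some (shape, color) pair to hold 6, so 200 + 1 = 201.

201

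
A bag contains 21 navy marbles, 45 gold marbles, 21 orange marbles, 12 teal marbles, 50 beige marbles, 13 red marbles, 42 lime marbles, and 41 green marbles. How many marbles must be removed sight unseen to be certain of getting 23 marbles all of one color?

In the worst case we take at most 22 of each color, but all 21 navy, all 21 orange, all 12 teal, and all 13 red (fewer than 22), giving 21 + 22 + 21 + 12 + 22 + 13 + 22 + 22 = 155.
One more marble then forces some color to 23, so 155 + 1 = 156.

156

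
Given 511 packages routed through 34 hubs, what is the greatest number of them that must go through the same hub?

The 511 packages fall into 34 hubs.
If each of the 34 hubs held at most 15, the total would be at most 34 × 15 = 510 < 511, a contradiction.
So at least one holds ⌈511/34⌉ = 16.

16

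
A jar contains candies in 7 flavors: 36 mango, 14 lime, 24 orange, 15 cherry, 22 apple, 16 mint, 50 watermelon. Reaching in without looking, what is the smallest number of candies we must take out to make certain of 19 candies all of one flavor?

Treat the 7 flavors as pigeonholes.
In the worst case we take at most 18 of each flavor, but all 14 lime, all 15 cherry, and all 16 mint (fewer than 18), giving 18 + 14 + 18 + 15 + 18 + 16 + 18 = 117.
One more candy then forces some flavor to 19, so 117 + 1 = 118.

118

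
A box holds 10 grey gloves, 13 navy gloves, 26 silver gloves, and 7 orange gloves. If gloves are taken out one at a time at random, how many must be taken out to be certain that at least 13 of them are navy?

To avoid navy gloves as long as possible, exhaust the other 3 colors first.
The worst case draws every non-navy glove first: 10 + 26 + 7 = 43.
The next 13 draws are then forced to be navy, giving 43 + 13 = 56.

56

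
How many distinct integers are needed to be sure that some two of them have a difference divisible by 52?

Use the pigeonhole principle on residue classes: two integers differ by a multiple of 52 exactly when they share a remainder mod 52.
There are 52 residue classes mod 52, so 52 integers can all lie in distinct classes.
One more integer must repeat a residue, giving a difference divisible by 52. So n = 52 + 1 = 53.

53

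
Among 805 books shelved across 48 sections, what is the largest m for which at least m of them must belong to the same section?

The 805 books fall into 48 sections.
If each of the 48 sections held at most 16, the total would be at most 48 × 16 = 768 < 805, a contradiction.
So at least one holds ⌈805/48⌉ = 17.

17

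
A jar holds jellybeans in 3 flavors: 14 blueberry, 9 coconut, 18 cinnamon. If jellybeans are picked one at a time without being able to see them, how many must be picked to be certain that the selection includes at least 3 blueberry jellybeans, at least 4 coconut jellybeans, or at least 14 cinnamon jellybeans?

The worst case stops just short of every target: 2 blueberry, 3 coconut, 13 cinnamon — 2 + 3 + 13 = 18 jellybeans.
One more jellybean must push some flavor to its target, so 18 + 1 = 19.

19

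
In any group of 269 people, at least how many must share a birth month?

If each of the 12 months of the year held at most 22, the total would be at most 12 × 22 = 264 < 269, a contradiction.
So at least one holds ⌈269/12⌉ = 23.

23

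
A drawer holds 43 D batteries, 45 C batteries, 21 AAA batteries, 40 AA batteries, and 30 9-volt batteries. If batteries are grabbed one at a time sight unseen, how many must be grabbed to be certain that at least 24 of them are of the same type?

Treat the 5 types as pigeonholes.
In the worst case we take at most 23 of each type, but all 21 AAA (fewer than 23), giving 23 + 23 + 21 + 23 + 23 = 113.
One more battery then forces some type to 24, so 113 + 1 = 114.

114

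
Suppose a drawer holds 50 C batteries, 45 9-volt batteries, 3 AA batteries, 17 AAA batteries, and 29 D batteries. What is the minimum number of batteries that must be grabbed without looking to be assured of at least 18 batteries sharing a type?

72

In the worst case we take at most 17 of each type, but all 3 AA (fewer than 17), giving 17 + 17 + 3 + 17 + 17 = 71.
One more battery then forces some type to 18, so 71 + 1 = 72.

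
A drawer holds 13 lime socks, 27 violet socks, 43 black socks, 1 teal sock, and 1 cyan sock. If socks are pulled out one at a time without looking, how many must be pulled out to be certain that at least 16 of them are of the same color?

In the worst case we take at most 15 of each color, but all 13 lime, all 1 teal, and all 1 cyan (fewer than 15), giving 13 + 15 + 15 + 1 + 1 = 45.
One more sock then forces some color to 16, so 45 + 1 = 46.

46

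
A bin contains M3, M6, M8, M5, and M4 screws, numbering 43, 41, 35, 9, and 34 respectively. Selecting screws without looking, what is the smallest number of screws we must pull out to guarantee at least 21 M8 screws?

To avoid M8 screws as long as possible, exhaust the other 4 sizes first.
The worst case draws every non-M8 screw first: 43 + 41 + 9 + 34 = 127.
The next 21 draws are then forced to be M8, giving 127 + 21 = 148.

148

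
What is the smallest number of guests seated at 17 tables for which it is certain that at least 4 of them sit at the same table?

There are 17 tables acting as pigeonholes.
With 17 × 3 = 51 guests we could place exactly 3 in each, with no class reaching 4.
One more forces some class to hold 4, so 51 + 1 = 52.

52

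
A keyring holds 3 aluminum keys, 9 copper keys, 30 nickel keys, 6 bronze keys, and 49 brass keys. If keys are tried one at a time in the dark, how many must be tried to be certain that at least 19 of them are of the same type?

Treat the 5 types as pigeonholes.
In the worst case we take at most 18 of each type, but all 3 aluminum, all 9 copper, and all 6 bronze (fewer than 18), giving 3 + 9 + 18 + 6 + 18 = 54.
One more key then forces some type to 19, so 54 + 1 = 55.

55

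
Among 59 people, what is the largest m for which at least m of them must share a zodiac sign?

5

There are 12 zodiac signs, which serve as the pigeonholes.
If each of the 12 zodiac signs held at most 4, the total would be at most 12 × 4 = 48 < 59, a contradiction.
So at least one holds ⌈59/12⌉ = 5.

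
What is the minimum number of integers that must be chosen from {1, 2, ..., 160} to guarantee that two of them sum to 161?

81

Partition {1, …, 160} into 80 pairs: {1,160}, {2,159}, …, {80,81}.
Choosing 80 integers — say the integers 1 through 80 — takes one from each pair and avoids the property.
Choosing 81 forces two into the same pair by pigeonhole, and those sum to 161. So 81.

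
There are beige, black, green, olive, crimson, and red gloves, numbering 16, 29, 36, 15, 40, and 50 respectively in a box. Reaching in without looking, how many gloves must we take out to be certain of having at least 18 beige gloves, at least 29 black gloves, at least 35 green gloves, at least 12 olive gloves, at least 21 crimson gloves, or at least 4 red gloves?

The worst case stops just short of every target: all 16 beige, 28 black, 34 green, 11 olive, 20 crimson, 3 red — 16 + 28 + 34 + 11 + 20 + 3 = 112 gloves.
One more glove must push some color to its target, so 112 + 1 = 113.

113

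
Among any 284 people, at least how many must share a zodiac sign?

The 284 people fall into 12 zodiac signs.
If each of the 12 zodiac signs held at most 23, the total would be at most 12 × 23 = 276 < 284, a contradiction.
So at least one holds ⌈284/12⌉ = 24.

24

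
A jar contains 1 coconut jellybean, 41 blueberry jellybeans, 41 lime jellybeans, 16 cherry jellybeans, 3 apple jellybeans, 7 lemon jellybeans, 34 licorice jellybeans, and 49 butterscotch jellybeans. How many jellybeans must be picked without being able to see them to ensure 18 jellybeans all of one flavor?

Treat the 8 flavors as pigeonholes.
In the worst case we take at most 17 of each flavor, but all 1 coconut, all 16 cherry, all 3 apple, and all 7 lemon (fewer than 17), giving 1 + 17 + 17 + 16 + 3 + 7 + 17 + 17 = 95.
One more jellybean then forces some flavor to 18, so 95 + 1 = 96.

96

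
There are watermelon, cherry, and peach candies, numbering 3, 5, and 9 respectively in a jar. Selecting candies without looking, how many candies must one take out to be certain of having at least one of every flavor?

15

The hardest flavor to obtain is watermelon: we could draw every other candy first — 17 − 3 = 14 candies — without a single watermelon one.
The next draw must be watermelon, so 14 + 1 = 15.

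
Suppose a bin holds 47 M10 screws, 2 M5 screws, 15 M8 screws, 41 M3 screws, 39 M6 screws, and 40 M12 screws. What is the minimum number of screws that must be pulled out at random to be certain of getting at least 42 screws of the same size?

In the worst case we take at most 41 of each size, but all 2 M5, all 15 M8, all 39 M6, and all 40 M12 (fewer than 41), giving 41 + 2 + 15 + 41 + 39 + 40 = 178.
One more screw then forces some size to 42, so 178 + 1 = 179.

179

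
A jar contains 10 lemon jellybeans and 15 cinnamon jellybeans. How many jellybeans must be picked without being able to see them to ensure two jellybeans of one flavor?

3

The worst case takes 1 jellybean of each flavor without reaching 2 of any: 2 × 1 = 2.
The next jellybean must bring some flavor to 2, so 2 + 1 = 3.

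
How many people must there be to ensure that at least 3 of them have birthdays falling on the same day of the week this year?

There are 7 days of the week acting as pigeonholes.
With 7 × 2 = 14 people we could place exactly 2 in each, with no class reaching 3.
One more forces some class to hold 3, so 14 + 1 = 15.

15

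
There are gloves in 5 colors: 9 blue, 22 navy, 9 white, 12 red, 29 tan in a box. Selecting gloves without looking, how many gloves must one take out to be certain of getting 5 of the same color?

The worst case takes 4 gloves of each color without reaching 5 of any: 5 × 4 = 20.
The next glove must bring some color to 5, so 20 + 1 = 21.

21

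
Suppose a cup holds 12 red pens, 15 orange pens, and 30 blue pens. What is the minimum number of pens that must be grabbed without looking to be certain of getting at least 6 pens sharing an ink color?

16

Treat the 3 ink colors as pigeonholes.
The worst case takes 5 pens of each ink color without reaching 6 of any: 3 × 5 = 15.
The next pen must bring some ink color to 6, so 15 + 1 = 16.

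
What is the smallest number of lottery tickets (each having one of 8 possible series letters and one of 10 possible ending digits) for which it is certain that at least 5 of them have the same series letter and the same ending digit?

321

There are 8 × 10 = 80 (series letter, ending digit) combinations acting as pigeonholes.
With 80 × 4 = 320 lottery tickets we could place exactly 4 in each, with no (series letter, ending digit) pair reaching 5.
One more forces some (series letter, ending digit) pair to hold 5, so 320 + 1 = 321.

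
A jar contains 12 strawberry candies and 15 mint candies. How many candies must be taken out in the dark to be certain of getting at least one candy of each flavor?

The hardest flavor to obtain is strawberry: we could draw every other candy first — 27 − 12 = 15 candies — without a single strawberry one.
The next draw must be strawberry, so 15 + 1 = 16.

16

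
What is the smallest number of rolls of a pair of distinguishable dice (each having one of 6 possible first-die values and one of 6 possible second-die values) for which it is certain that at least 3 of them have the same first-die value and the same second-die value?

73

There are 6 × 6 = 36 (first-die value, second-die value) combinations acting as pigeonholes.
With 36 × 2 = 72 rolls of a pair of distinguishable dice we could place exactly 2 in each, with no (first-die value, second-die value) pair reaching 3.
One more forces some (first-die value, second-die value) pair to hold 3, so 72 + 1 = 73.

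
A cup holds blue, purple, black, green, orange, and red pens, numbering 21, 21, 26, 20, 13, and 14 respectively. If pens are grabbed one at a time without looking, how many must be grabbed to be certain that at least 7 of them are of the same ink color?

37

The worst case takes 6 pens of each ink color without reaching 7 of any: 6 × 6 = 36.
The next pen must bring some ink color to 7, so 36 + 1 = 37.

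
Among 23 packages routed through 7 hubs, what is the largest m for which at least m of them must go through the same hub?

4

If each of the 7 hubs held at most 3, the total would be at most 7 × 3 = 21 < 23, a contradiction.
So at least one holds ⌈23/7⌉ = 4.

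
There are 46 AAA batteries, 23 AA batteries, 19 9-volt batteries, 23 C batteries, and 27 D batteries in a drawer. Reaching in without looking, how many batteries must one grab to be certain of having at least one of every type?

120

The hardest type to obtain is 9-volt: we could draw every other battery first — 138 − 19 = 119 batteries — without a single 9-volt one.
The next draw must be 9-volt, so 119 + 1 = 120.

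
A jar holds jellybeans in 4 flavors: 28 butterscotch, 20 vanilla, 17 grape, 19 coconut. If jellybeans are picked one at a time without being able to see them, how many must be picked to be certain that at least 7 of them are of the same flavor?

25

Treat the 4 flavors as pigeonholes.
The worst case takes 6 jellybeans of each flavor without reaching 7 of any: 4 × 6 = 24.
The next jellybean must bring some flavor to 7, so 24 + 1 = 25.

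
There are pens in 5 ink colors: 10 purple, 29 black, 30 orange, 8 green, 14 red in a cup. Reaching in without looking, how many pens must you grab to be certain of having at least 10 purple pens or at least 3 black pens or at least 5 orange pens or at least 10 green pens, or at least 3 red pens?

The worst case stops just short of every target: 9 purple, 2 black, 4 orange, all 8 green, 2 red — 9 + 2 + 4 + 8 + 2 = 25 pens.
One more pen must push some ink color to its target, so 25 + 1 = 26.

26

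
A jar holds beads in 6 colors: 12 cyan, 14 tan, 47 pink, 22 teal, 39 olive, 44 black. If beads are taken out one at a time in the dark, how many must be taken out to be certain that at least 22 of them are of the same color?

111

In the worst case we take at most 21 of each color, but all 12 cyan and all 14 tan (fewer than 21), giving 12 + 14 + 21 + 21 + 21 + 21 = 110.
One more bead then forces some color to 22, so 110 + 1 = 111.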